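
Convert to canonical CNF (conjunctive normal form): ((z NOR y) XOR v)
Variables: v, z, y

(v OR z OR NOT y) AND (v OR NOT z OR y) AND (v OR NOT z OR NOT y) AND (NOT v OR z OR y)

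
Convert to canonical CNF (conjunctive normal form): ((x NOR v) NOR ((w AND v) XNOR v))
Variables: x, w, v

(x OR w OR v) AND (x OR NOT w OR v) AND (x OR NOT w OR NOT v) AND (NOT x OR w OR v) AND (NOT x OR NOT w OR v) AND (NOT x OR NOT w OR NOT v)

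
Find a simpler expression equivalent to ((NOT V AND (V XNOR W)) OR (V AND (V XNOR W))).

By distribution ((E AND v) OR (E AND NOT v) = E):
= (V XNOR W)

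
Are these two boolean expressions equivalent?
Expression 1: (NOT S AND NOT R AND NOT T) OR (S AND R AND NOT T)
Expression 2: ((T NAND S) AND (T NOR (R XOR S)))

Yes, they are equivalent — the two output columns agree on all 8 assignments:
S | R | T | Expression 1 | Expression 2
---------------------------------------
0 | 0 | 0 | 1 | 1
0 | 0 | 1 | 0 | 0
0 | 1 | 0 | 0 | 0
0 | 1 | 1 | 0 | 0
1 | 0 | 0 | 0 | 0
1 | 0 | 1 | 0 | 0
1 | 1 | 0 | 1 | 1
1 | 1 | 1 | 0 | 0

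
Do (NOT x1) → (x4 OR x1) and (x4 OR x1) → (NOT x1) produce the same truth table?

No, Converse is not equivalent to original (counterexample: x4=0, x1=0)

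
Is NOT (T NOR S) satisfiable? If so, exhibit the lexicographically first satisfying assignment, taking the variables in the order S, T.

S=0, T=1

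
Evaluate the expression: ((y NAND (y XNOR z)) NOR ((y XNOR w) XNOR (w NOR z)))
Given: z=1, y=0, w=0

Substituting: ((0 NAND (0 XNOR 1)) NOR ((0 XNOR 0) XNOR (0 NOR 1)))
= 0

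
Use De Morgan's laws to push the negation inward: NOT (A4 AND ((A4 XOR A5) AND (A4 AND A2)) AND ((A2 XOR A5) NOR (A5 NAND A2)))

NOT A4 OR NOT ((A4 XOR A5) AND (A4 AND A2)) OR NOT ((A2 XOR A5) NOR (A5 NAND A2))
De Morgan's: NOT(AND of terms) = OR of negations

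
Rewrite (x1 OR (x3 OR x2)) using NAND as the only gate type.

((x1 NAND x1) NAND (((x3 NAND x3) NAND (x2 NAND x2)) NAND ((x3 NAND x3) NAND (x2 NAND x2))))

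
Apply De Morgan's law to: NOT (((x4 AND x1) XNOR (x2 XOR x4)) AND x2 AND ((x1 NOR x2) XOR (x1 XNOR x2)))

NOT ((x4 AND x1) XNOR (x2 XOR x4)) OR NOT x2 OR NOT ((x1 NOR x2) XOR (x1 XNOR x2))
De Morgan's: NOT(AND of terms) = OR of negations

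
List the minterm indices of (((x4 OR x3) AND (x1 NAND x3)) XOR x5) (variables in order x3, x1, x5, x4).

Σm(1, 2, 5, 6, 8, 9, 14, 15) = (NOT x3 AND NOT x1 AND NOT x5 AND x4) OR (NOT x3 AND NOT x1 AND x5 AND NOT x4) OR (NOT x3 AND x1 AND NOT x5 AND x4) OR (NOT x3 AND x1 AND x5 AND NOT x4) OR (x3 AND NOT x1 AND NOT x5 AND NOT x4) OR (x3 AND NOT x1 AND NOT x5 AND x4) OR (x3 AND x1 AND x5 AND NOT x4) OR (x3 AND x1 AND x5 AND x4)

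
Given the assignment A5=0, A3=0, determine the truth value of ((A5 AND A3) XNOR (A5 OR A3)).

Substituting: ((0 AND 0) XNOR (0 OR 0))
= 1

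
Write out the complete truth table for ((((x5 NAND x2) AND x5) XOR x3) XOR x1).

x5 | x2 | x3 | x1 | Output
--------------------------
0 | 0 | 0 | 0 | 0
0 | 0 | 0 | 1 | 1
0 | 0 | 1 | 0 | 1
0 | 0 | 1 | 1 | 0
0 | 1 | 0 | 0 | 0
0 | 1 | 0 | 1 | 1
0 | 1 | 1 | 0 | 1
0 | 1 | 1 | 1 | 0
1 | 0 | 0 | 0 | 1
1 | 0 | 0 | 1 | 0
1 | 0 | 1 | 0 | 0
1 | 0 | 1 | 1 | 1
1 | 1 | 0 | 0 | 0
1 | 1 | 0 | 1 | 1
1 | 1 | 1 | 0 | 1
1 | 1 | 1 | 1 | 0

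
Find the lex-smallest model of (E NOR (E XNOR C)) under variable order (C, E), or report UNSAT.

C=1, E=0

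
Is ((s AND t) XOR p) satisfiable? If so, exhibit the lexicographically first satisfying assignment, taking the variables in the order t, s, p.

t=0, s=0, p=1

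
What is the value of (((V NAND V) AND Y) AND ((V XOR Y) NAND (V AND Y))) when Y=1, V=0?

Substituting: (((0 NAND 0) AND 1) AND ((0 XOR 1) NAND (0 AND 1)))
= 1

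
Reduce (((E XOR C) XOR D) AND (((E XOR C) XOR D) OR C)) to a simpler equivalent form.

By absorption (E AND (E OR v) = E):
= ((E XOR C) XOR D)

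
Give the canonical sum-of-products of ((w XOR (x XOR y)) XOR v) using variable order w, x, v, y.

Σm(1, 2, 4, 7, 8, 11, 13, 14) = (NOT w AND NOT x AND NOT v AND y) OR (NOT w AND NOT x AND v AND NOT y) OR (NOT w AND x AND NOT v AND NOT y) OR (NOT w AND x AND v AND y) OR (w AND NOT x AND NOT v AND NOT y) OR (w AND NOT x AND v AND y) OR (w AND x AND NOT v AND y) OR (w AND x AND v AND NOT y)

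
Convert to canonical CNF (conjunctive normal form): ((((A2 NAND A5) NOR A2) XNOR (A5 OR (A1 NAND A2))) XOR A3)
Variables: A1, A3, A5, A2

(A1 OR A3 OR A5 OR A2) AND (A1 OR A3 OR A5 OR NOT A2) AND (A1 OR A3 OR NOT A5 OR A2) AND (A1 OR A3 OR NOT A5 OR NOT A2) AND (NOT A1 OR A3 OR A5 OR A2) AND (NOT A1 OR A3 OR NOT A5 OR A2) AND (NOT A1 OR A3 OR NOT A5 OR NOT A2) AND (NOT A1 OR NOT A3 OR A5 OR NOT A2)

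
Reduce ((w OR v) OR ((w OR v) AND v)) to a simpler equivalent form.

By absorption (E OR (E AND v) = E):
= (w OR v)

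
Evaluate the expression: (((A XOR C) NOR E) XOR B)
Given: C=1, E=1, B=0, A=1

Substituting: (((1 XOR 1) NOR 1) XOR 0)
= 0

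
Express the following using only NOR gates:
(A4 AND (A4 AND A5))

((A4 NOR A4) NOR (((A4 NOR A4) NOR (A5 NOR A5)) NOR ((A4 NOR A4) NOR (A5 NOR A5))))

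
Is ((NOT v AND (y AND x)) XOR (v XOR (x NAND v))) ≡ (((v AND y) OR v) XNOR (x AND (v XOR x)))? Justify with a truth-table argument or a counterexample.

No. Counterexample: with y=0, v=0, x=1, Expression 1 = 1 but Expression 2 = 0.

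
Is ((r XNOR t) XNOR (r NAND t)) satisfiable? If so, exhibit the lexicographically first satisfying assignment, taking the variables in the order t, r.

t=0, r=0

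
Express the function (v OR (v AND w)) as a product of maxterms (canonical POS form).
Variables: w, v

ΠM(0, 2) = (w OR v) AND (NOT w OR v)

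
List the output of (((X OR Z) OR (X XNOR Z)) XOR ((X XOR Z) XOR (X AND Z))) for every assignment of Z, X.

Z | X | Output
--------------
0 | 0 | 1
0 | 1 | 0
1 | 0 | 0
1 | 1 | 0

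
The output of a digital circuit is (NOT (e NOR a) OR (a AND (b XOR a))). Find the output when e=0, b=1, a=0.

Substituting: (NOT (0 NOR 0) OR (0 AND (1 XOR 0)))
= 0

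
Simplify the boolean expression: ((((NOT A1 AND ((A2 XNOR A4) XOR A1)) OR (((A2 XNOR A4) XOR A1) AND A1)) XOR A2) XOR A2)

By XOR self-cancellation ((E XOR v) XOR v = E) then distribution ((E AND v) OR (E AND NOT v) = E):
= ((A2 XNOR A4) XOR A1)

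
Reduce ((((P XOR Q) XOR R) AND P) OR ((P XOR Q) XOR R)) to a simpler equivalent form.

By absorption (E OR (E AND v) = E):
= ((P XOR Q) XOR R)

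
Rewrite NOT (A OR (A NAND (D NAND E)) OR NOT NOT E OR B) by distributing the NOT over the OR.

NOT A AND NOT (A NAND (D NAND E)) AND NOT E AND NOT B
De Morgan's: NOT(OR of terms) = AND of negations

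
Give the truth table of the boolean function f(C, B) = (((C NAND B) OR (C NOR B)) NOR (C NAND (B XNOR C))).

C | B | Output
--------------
0 | 0 | 0
0 | 1 | 0
1 | 0 | 0
1 | 1 | 1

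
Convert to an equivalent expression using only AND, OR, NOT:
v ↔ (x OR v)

(v AND (x OR v)) OR (NOT v AND NOT (x OR v))
(Biconditional = both true or both false)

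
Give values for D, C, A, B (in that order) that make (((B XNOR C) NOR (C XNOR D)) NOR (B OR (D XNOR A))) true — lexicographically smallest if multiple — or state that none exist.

D=0, C=0, A=1, B=0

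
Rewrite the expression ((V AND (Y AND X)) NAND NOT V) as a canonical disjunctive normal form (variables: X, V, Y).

(NOT X AND NOT V AND NOT Y) OR (NOT X AND NOT V AND Y) OR (NOT X AND V AND NOT Y) OR (NOT X AND V AND Y) OR (X AND NOT V AND NOT Y) OR (X AND NOT V AND Y) OR (X AND V AND NOT Y) OR (X AND V AND Y)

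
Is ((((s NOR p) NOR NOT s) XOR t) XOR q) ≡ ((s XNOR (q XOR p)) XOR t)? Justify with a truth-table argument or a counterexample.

No. Counterexample: with p=0, t=0, q=0, s=0, Expression 1 = 0 but Expression 2 = 1.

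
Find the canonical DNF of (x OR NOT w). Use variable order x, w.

(NOT x AND NOT w) OR (x AND NOT w) OR (x AND w)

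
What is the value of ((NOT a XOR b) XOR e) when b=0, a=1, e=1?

Substituting: ((NOT 1 XOR 0) XOR 1)
= 1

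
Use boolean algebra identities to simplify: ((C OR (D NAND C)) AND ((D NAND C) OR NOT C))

By distribution ((E OR v) AND (E OR NOT v) = E):
= (D NAND C)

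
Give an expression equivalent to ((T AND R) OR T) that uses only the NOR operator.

((((T NOR T) NOR (R NOR R)) NOR T) NOR (((T NOR T) NOR (R NOR R)) NOR T))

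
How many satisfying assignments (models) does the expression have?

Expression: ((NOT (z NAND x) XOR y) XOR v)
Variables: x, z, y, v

Satisfying assignments: (0,0,0,1), (0,0,1,0), (0,1,0,1), (0,1,1,0), (1,0,0,1), (1,0,1,0), (1,1,0,0), (1,1,1,1)
Count: 8 out of 16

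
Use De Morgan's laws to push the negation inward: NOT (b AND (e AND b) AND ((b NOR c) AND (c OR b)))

NOT b OR NOT (e AND b) OR NOT ((b NOR c) AND (c OR b))
De Morgan's: NOT(AND of terms) = OR of negations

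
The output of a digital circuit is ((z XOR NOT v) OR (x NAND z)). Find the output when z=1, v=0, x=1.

Substituting: ((1 XOR NOT 0) OR (1 NAND 1))
= 0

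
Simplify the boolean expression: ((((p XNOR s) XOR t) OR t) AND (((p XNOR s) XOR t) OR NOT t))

By distribution ((E OR v) AND (E OR NOT v) = E):
= ((p XNOR s) XOR t)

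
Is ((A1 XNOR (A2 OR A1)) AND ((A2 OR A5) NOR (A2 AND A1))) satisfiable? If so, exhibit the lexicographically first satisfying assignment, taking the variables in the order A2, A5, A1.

A2=0, A5=0, A1=0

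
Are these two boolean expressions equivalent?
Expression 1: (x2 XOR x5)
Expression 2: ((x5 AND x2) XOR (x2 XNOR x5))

No. Counterexample: with x2=0, x5=0, Expression 1 = 0 but Expression 2 = 1.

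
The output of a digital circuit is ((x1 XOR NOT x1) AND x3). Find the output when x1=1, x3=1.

Substituting: ((1 XOR NOT 1) AND 1)
= 1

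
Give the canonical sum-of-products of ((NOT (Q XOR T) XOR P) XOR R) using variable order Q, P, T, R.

Σm(0, 3, 5, 6, 9, 10, 12, 15) = (NOT Q AND NOT P AND NOT T AND NOT R) OR (NOT Q AND NOT P AND T AND R) OR (NOT Q AND P AND NOT T AND R) OR (NOT Q AND P AND T AND NOT R) OR (Q AND NOT P AND NOT T AND R) OR (Q AND NOT P AND T AND NOT R) OR (Q AND P AND NOT T AND NOT R) OR (Q AND P AND T AND R)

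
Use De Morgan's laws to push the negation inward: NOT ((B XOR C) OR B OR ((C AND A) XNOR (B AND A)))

NOT (B XOR C) AND NOT B AND NOT ((C AND A) XNOR (B AND A))
De Morgan's: NOT(OR of terms) = AND of negations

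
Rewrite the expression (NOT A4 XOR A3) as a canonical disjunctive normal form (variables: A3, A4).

(NOT A3 AND NOT A4) OR (A3 AND A4)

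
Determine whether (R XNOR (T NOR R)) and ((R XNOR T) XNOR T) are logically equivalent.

No. Counterexample: with T=0, R=1, Expression 1 = 0 but Expression 2 = 1.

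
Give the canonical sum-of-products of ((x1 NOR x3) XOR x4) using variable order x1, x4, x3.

Σm(0, 3, 6, 7) = (NOT x1 AND NOT x4 AND NOT x3) OR (NOT x1 AND x4 AND x3) OR (x1 AND x4 AND NOT x3) OR (x1 AND x4 AND x3)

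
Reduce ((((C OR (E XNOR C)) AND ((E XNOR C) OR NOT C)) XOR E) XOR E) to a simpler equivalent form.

By XOR self-cancellation ((E XOR v) XOR v = E) then distribution ((E OR v) AND (E OR NOT v) = E):
= (E XNOR C)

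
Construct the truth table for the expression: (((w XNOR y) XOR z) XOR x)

z | y | w | x | Output
----------------------
0 | 0 | 0 | 0 | 1
0 | 0 | 0 | 1 | 0
0 | 0 | 1 | 0 | 0
0 | 0 | 1 | 1 | 1
0 | 1 | 0 | 0 | 0
0 | 1 | 0 | 1 | 1
0 | 1 | 1 | 0 | 1
0 | 1 | 1 | 1 | 0
1 | 0 | 0 | 0 | 0
1 | 0 | 0 | 1 | 1
1 | 0 | 1 | 0 | 1
1 | 0 | 1 | 1 | 0
1 | 1 | 0 | 0 | 1
1 | 1 | 0 | 1 | 0
1 | 1 | 1 | 0 | 0
1 | 1 | 1 | 1 | 1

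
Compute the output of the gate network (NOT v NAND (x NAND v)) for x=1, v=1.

Substituting: (NOT 1 NAND (1 NAND 1))
= 1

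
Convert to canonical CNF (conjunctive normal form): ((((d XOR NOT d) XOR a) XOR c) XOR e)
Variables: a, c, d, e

(a OR c OR d OR NOT e) AND (a OR c OR NOT d OR NOT e) AND (a OR NOT c OR d OR e) AND (a OR NOT c OR NOT d OR e) AND (NOT a OR c OR d OR e) AND (NOT a OR c OR NOT d OR e) AND (NOT a OR NOT c OR d OR NOT e) AND (NOT a OR NOT c OR NOT d OR NOT e)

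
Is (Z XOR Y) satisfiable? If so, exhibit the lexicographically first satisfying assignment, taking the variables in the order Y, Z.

Y=0, Z=1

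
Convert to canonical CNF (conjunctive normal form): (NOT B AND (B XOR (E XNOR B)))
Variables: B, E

(B OR NOT E) AND (NOT B OR E) AND (NOT B OR NOT E)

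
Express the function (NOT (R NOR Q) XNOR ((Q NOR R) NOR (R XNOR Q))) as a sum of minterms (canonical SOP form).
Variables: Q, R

Σm(0, 1, 2) = (NOT Q AND NOT R) OR (NOT Q AND R) OR (Q AND NOT R)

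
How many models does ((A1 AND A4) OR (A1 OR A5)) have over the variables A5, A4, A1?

Satisfying assignments: (0,0,1), (0,1,1), (1,0,0), (1,0,1), (1,1,0), (1,1,1)
Count: 6 out of 8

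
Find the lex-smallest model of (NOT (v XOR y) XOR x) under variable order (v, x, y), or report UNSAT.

v=0, x=0, y=0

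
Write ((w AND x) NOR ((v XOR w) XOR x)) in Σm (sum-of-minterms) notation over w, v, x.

Σm(0, 3, 6) = (NOT w AND NOT v AND NOT x) OR (NOT w AND v AND x) OR (w AND v AND NOT x)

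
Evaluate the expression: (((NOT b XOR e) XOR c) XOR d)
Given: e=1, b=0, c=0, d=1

Substituting: (((NOT 0 XOR 1) XOR 0) XOR 1)
= 1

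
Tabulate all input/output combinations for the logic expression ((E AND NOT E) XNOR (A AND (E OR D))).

A | D | E | Output
------------------
0 | 0 | 0 | 1
0 | 0 | 1 | 1
0 | 1 | 0 | 1
0 | 1 | 1 | 1
1 | 0 | 0 | 1
1 | 0 | 1 | 0
1 | 1 | 0 | 0
1 | 1 | 1 | 0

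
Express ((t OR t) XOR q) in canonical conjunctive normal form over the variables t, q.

(t OR q) AND (NOT t OR NOT q)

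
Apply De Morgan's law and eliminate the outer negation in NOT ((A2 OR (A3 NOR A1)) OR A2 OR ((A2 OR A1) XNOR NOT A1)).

NOT (A2 OR (A3 NOR A1)) AND NOT A2 AND NOT ((A2 OR A1) XNOR NOT A1)
De Morgan's: NOT(OR of terms) = AND of negations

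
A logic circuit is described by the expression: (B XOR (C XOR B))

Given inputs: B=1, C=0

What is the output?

Substituting: (1 XOR (0 XOR 1))
= 0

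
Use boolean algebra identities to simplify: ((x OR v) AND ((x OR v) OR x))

By absorption (E AND (E OR v) = E):
= (x OR v)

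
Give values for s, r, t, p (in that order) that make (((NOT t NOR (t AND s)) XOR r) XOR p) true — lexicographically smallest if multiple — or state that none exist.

s=0, r=0, t=0, p=1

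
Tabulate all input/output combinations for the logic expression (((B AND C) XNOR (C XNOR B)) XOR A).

A | B | C | Output
------------------
0 | 0 | 0 | 0
0 | 0 | 1 | 1
0 | 1 | 0 | 1
0 | 1 | 1 | 1
1 | 0 | 0 | 1
1 | 0 | 1 | 0
1 | 1 | 0 | 0
1 | 1 | 1 | 0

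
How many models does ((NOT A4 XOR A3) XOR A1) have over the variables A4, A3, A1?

Satisfying assignments: (0,0,0), (0,1,1), (1,0,1), (1,1,0)
Count: 4 out of 8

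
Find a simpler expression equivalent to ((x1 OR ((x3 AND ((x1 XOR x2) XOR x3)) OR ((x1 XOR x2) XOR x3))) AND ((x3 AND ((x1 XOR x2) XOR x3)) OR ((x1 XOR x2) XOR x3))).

By absorption (E AND (E OR v) = E) then absorption (E OR (E AND v) = E):
= ((x1 XOR x2) XOR x3)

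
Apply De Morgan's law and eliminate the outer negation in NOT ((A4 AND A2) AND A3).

NOT (A4 AND A2) OR NOT A3
De Morgan's: NOT(AND of terms) = OR of negations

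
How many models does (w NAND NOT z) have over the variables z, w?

Satisfying assignments: (0,0), (1,0), (1,1)
Count: 3 out of 4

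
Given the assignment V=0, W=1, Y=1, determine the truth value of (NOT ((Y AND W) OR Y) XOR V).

Substituting: (NOT ((1 AND 1) OR 1) XOR 0)
= 0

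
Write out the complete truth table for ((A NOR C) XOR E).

A | C | E | Output
------------------
0 | 0 | 0 | 1
0 | 0 | 1 | 0
0 | 1 | 0 | 0
0 | 1 | 1 | 1
1 | 0 | 0 | 0
1 | 0 | 1 | 1
1 | 1 | 0 | 0
1 | 1 | 1 | 1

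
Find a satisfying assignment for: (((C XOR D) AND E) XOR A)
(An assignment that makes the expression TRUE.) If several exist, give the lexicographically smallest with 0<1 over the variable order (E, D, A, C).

E=0, D=0, A=1, C=0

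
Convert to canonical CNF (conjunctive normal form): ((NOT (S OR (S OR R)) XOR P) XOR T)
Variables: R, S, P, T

(R OR S OR P OR NOT T) AND (R OR S OR NOT P OR T) AND (R OR NOT S OR P OR T) AND (R OR NOT S OR NOT P OR NOT T) AND (NOT R OR S OR P OR T) AND (NOT R OR S OR NOT P OR NOT T) AND (NOT R OR NOT S OR P OR T) AND (NOT R OR NOT S OR NOT P OR NOT T)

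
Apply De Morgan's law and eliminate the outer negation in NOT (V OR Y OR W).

NOT V AND NOT Y AND NOT W
De Morgan's: NOT(OR of terms) = AND of negations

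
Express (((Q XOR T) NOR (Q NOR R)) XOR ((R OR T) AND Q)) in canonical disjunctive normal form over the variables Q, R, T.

(NOT Q AND R AND NOT T) OR (Q AND R AND NOT T)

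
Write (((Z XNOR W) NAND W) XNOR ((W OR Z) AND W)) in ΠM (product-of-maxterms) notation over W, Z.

ΠM(0, 1, 3) = (W OR Z) AND (W OR NOT Z) AND (NOT W OR NOT Z)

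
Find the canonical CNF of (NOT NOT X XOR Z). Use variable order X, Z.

(X OR Z) AND (NOT X OR NOT Z)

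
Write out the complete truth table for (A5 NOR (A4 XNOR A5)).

A5 | A4 | Output
----------------
0 | 0 | 0
0 | 1 | 1
1 | 0 | 0
1 | 1 | 0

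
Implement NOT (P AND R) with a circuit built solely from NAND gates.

(((P NAND R) NAND (P NAND R)) NAND ((P NAND R) NAND (P NAND R)))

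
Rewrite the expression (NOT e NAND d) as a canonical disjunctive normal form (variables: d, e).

(NOT d AND NOT e) OR (NOT d AND e) OR (d AND e)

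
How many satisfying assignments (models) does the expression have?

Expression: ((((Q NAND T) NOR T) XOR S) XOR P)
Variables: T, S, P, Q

Satisfying assignments: (0,0,1,0), (0,0,1,1), (0,1,0,0), (0,1,0,1), (1,0,1,0), (1,0,1,1), (1,1,0,0), (1,1,0,1)
Count: 8 out of 16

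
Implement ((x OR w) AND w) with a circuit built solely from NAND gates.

((((x NAND x) NAND (w NAND w)) NAND w) NAND (((x NAND x) NAND (w NAND w)) NAND w))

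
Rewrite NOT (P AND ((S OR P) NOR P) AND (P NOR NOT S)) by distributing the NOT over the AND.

NOT P OR NOT ((S OR P) NOR P) OR NOT (P NOR NOT S)
De Morgan's: NOT(AND of terms) = OR of negations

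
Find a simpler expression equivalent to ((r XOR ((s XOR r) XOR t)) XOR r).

By XOR self-cancellation ((E XOR v) XOR v = E):
= ((s XOR r) XOR t)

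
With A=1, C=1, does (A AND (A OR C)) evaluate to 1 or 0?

Substituting: (1 AND (1 OR 1))
= 1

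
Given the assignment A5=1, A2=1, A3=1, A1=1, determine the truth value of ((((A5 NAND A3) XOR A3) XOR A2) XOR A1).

Substituting: ((((1 NAND 1) XOR 1) XOR 1) XOR 1)
= 1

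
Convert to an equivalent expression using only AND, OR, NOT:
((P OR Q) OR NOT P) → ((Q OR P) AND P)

NOT ((P OR Q) OR NOT P) OR ((Q OR P) AND P)
(Implication elimination: A → B = NOT A OR B)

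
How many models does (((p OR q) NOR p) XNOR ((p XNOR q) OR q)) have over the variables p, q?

Satisfying assignments: (0,0), (1,0)
Count: 2 out of 4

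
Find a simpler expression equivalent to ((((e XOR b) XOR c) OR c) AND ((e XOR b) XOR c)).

By absorption (E AND (E OR v) = E):
= ((e XOR b) XOR c)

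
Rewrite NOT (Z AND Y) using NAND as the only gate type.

(((Z NAND Y) NAND (Z NAND Y)) NAND ((Z NAND Y) NAND (Z NAND Y)))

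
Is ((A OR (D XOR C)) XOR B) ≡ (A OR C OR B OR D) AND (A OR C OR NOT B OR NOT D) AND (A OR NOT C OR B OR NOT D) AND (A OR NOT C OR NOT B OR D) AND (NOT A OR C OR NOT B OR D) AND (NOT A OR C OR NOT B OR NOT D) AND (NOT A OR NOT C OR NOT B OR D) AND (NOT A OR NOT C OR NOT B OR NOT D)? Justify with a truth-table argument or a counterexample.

Yes, they are equivalent — the two output columns agree on all 16 assignments:
A | C | B | D | Expression 1 | Expression 2
-------------------------------------------
0 | 0 | 0 | 0 | 0 | 0
0 | 0 | 0 | 1 | 1 | 1
0 | 0 | 1 | 0 | 1 | 1
0 | 0 | 1 | 1 | 0 | 0
0 | 1 | 0 | 0 | 1 | 1
0 | 1 | 0 | 1 | 0 | 0
0 | 1 | 1 | 0 | 0 | 0
0 | 1 | 1 | 1 | 1 | 1
1 | 0 | 0 | 0 | 1 | 1
1 | 0 | 0 | 1 | 1 | 1
1 | 0 | 1 | 0 | 0 | 0
1 | 0 | 1 | 1 | 0 | 0
1 | 1 | 0 | 0 | 1 | 1
1 | 1 | 0 | 1 | 1 | 1
1 | 1 | 1 | 0 | 0 | 0
1 | 1 | 1 | 1 | 0 | 0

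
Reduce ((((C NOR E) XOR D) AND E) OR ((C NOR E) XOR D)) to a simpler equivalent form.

By absorption (E OR (E AND v) = E):
= ((C NOR E) XOR D)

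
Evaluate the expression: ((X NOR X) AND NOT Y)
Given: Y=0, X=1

Substituting: ((1 NOR 1) AND NOT 0)
= 0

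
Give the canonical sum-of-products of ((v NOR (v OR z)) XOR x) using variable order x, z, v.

Σm(0, 5, 6, 7) = (NOT x AND NOT z AND NOT v) OR (x AND NOT z AND v) OR (x AND z AND NOT v) OR (x AND z AND v)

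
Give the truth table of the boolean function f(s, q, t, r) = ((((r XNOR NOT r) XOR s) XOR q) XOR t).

s | q | t | r | Output
----------------------
0 | 0 | 0 | 0 | 0
0 | 0 | 0 | 1 | 0
0 | 0 | 1 | 0 | 1
0 | 0 | 1 | 1 | 1
0 | 1 | 0 | 0 | 1
0 | 1 | 0 | 1 | 1
0 | 1 | 1 | 0 | 0
0 | 1 | 1 | 1 | 0
1 | 0 | 0 | 0 | 1
1 | 0 | 0 | 1 | 1
1 | 0 | 1 | 0 | 0
1 | 0 | 1 | 1 | 0
1 | 1 | 0 | 0 | 0
1 | 1 | 0 | 1 | 0
1 | 1 | 1 | 0 | 1
1 | 1 | 1 | 1 | 1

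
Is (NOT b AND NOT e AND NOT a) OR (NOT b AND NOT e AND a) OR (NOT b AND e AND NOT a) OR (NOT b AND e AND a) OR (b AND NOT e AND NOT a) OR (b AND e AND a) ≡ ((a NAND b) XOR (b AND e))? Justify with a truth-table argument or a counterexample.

Yes, they are equivalent — the two output columns agree on all 8 assignments:
b | e | a | Expression 1 | Expression 2
---------------------------------------
0 | 0 | 0 | 1 | 1
0 | 0 | 1 | 1 | 1
0 | 1 | 0 | 1 | 1
0 | 1 | 1 | 1 | 1
1 | 0 | 0 | 1 | 1
1 | 0 | 1 | 0 | 0
1 | 1 | 0 | 0 | 0
1 | 1 | 1 | 1 | 1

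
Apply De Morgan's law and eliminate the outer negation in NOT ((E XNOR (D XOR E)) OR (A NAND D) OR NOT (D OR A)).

NOT (E XNOR (D XOR E)) AND NOT (A NAND D) AND (D OR A)
De Morgan's: NOT(OR of terms) = AND of negations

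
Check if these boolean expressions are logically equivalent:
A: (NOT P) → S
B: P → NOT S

No, Inverse is not equivalent to original (counterexample: T=0, S=0, P=0)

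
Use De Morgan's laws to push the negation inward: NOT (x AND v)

NOT x OR NOT v
De Morgan's: NOT(AND of terms) = OR of negations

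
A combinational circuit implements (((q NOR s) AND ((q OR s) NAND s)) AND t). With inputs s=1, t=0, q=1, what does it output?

Substituting: (((1 NOR 1) AND ((1 OR 1) NAND 1)) AND 0)
= 0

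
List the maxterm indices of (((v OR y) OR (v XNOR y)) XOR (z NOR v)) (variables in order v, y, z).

ΠM(0, 2) = (v OR y OR z) AND (v OR NOT y OR z)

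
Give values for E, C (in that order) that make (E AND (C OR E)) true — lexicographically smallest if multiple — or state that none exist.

E=1, C=0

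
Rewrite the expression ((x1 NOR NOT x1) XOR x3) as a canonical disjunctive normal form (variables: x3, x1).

(x3 AND NOT x1) OR (x3 AND x1)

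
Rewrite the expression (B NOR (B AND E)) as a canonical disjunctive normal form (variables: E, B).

(NOT E AND NOT B) OR (E AND NOT B)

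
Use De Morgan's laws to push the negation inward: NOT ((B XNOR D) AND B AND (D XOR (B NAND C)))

NOT (B XNOR D) OR NOT B OR NOT (D XOR (B NAND C))
De Morgan's: NOT(AND of terms) = OR of negations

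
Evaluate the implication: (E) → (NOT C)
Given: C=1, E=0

Antecedent (E) = 0; consequent (NOT C) = 0.
0 → 0 = 1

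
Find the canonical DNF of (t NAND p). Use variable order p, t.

(NOT p AND NOT t) OR (NOT p AND t) OR (p AND NOT t)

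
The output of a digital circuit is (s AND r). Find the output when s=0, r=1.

Substituting: (0 AND 1)
= 0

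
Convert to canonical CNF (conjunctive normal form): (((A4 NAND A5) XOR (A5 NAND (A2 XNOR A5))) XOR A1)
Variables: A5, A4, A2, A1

(A5 OR A4 OR A2 OR A1) AND (A5 OR A4 OR NOT A2 OR A1) AND (A5 OR NOT A4 OR A2 OR A1) AND (A5 OR NOT A4 OR NOT A2 OR A1) AND (NOT A5 OR A4 OR A2 OR A1) AND (NOT A5 OR A4 OR NOT A2 OR NOT A1) AND (NOT A5 OR NOT A4 OR A2 OR NOT A1) AND (NOT A5 OR NOT A4 OR NOT A2 OR A1)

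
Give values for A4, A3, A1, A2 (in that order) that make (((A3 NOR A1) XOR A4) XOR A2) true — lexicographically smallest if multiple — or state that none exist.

A4=0, A3=0, A1=0, A2=0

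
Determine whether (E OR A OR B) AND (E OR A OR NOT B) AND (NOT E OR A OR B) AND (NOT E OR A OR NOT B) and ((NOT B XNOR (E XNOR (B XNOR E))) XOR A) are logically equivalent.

Yes, they are equivalent — the two output columns agree on all 8 assignments:
E | A | B | Expression 1 | Expression 2
---------------------------------------
0 | 0 | 0 | 0 | 0
0 | 0 | 1 | 0 | 0
0 | 1 | 0 | 1 | 1
0 | 1 | 1 | 1 | 1
1 | 0 | 0 | 0 | 0
1 | 0 | 1 | 0 | 0
1 | 1 | 0 | 1 | 1
1 | 1 | 1 | 1 | 1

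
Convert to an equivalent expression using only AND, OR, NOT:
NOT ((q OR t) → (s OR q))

(q OR t) AND NOT (s OR q)
(Negated implication: NOT(A → B) = A AND NOT B)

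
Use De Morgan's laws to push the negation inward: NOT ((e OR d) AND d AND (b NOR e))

NOT (e OR d) OR NOT d OR NOT (b NOR e)
De Morgan's: NOT(AND of terms) = OR of negations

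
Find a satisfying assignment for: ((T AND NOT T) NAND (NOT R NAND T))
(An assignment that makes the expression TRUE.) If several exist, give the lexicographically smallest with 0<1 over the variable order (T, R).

T=0, R=0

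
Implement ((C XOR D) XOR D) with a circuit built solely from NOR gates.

((((((((C NOR D) NOR (C NOR D)) NOR ((C NOR D) NOR (C NOR D))) NOR ((((C NOR C) NOR (D NOR D)) NOR ((C NOR C) NOR (D NOR D))) NOR (((C NOR C) NOR (D NOR D)) NOR ((C NOR C) NOR (D NOR D))))) NOR D) NOR (((((C NOR D) NOR (C NOR D)) NOR ((C NOR D) NOR (C NOR D))) NOR ((((C NOR C) NOR (D NOR D)) NOR ((C NOR C) NOR (D NOR D))) NOR (((C NOR C) NOR (D NOR D)) NOR ((C NOR C) NOR (D NOR D))))) NOR D)) NOR ((((((C NOR D) NOR (C NOR D)) NOR ((C NOR D) NOR (C NOR D))) NOR ((((C NOR C) NOR (D NOR D)) NOR ((C NOR C) NOR (D NOR D))) NOR (((C NOR C) NOR (D NOR D)) NOR ((C NOR C) NOR (D NOR D))))) NOR D) NOR (((((C NOR D) NOR (C NOR D)) NOR ((C NOR D) NOR (C NOR D))) NOR ((((C NOR C) NOR (D NOR D)) NOR ((C NOR C) NOR (D NOR D))) NOR (((C NOR C) NOR (D NOR D)) NOR ((C NOR C) NOR (D NOR D))))) NOR D))) NOR ((((((((C NOR D) NOR (C NOR D)) NOR ((C NOR D) NOR (C NOR D))) NOR ((((C NOR C) NOR (D NOR D)) NOR ((C NOR C) NOR (D NOR D))) NOR (((C NOR C) NOR (D NOR D)) NOR ((C NOR C) NOR (D NOR D))))) NOR ((((C NOR D) NOR (C NOR D)) NOR ((C NOR D) NOR (C NOR D))) NOR ((((C NOR C) NOR (D NOR D)) NOR ((C NOR C) NOR (D NOR D))) NOR (((C NOR C) NOR (D NOR D)) NOR ((C NOR C) NOR (D NOR D)))))) NOR (D NOR D)) NOR ((((((C NOR D) NOR (C NOR D)) NOR ((C NOR D) NOR (C NOR D))) NOR ((((C NOR C) NOR (D NOR D)) NOR ((C NOR C) NOR (D NOR D))) NOR (((C NOR C) NOR (D NOR D)) NOR ((C NOR C) NOR (D NOR D))))) NOR ((((C NOR D) NOR (C NOR D)) NOR ((C NOR D) NOR (C NOR D))) NOR ((((C NOR C) NOR (D NOR D)) NOR ((C NOR C) NOR (D NOR D))) NOR (((C NOR C) NOR (D NOR D)) NOR ((C NOR C) NOR (D NOR D)))))) NOR (D NOR D))) NOR (((((((C NOR D) NOR (C NOR D)) NOR ((C NOR D) NOR (C NOR D))) NOR ((((C NOR C) NOR (D NOR D)) NOR ((C NOR C) NOR (D NOR D))) NOR (((C NOR C) NOR (D NOR D)) NOR ((C NOR C) NOR (D NOR D))))) NOR ((((C NOR D) NOR (C NOR D)) NOR ((C NOR D) NOR (C NOR D))) NOR ((((C NOR C) NOR (D NOR D)) NOR ((C NOR C) NOR (D NOR D))) NOR (((C NOR C) NOR (D NOR D)) NOR ((C NOR C) NOR (D NOR D)))))) NOR (D NOR D)) NOR ((((((C NOR D) NOR (C NOR D)) NOR ((C NOR D) NOR (C NOR D))) NOR ((((C NOR C) NOR (D NOR D)) NOR ((C NOR C) NOR (D NOR D))) NOR (((C NOR C) NOR (D NOR D)) NOR ((C NOR C) NOR (D NOR D))))) NOR ((((C NOR D) NOR (C NOR D)) NOR ((C NOR D) NOR (C NOR D))) NOR ((((C NOR C) NOR (D NOR D)) NOR ((C NOR C) NOR (D NOR D))) NOR (((C NOR C) NOR (D NOR D)) NOR ((C NOR C) NOR (D NOR D)))))) NOR (D NOR D)))))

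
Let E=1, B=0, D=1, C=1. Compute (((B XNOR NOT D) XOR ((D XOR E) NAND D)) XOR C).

Substituting: (((0 XNOR NOT 1) XOR ((1 XOR 1) NAND 1)) XOR 1)
= 1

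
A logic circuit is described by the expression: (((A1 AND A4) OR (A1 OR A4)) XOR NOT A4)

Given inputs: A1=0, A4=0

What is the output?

Substituting: (((0 AND 0) OR (0 OR 0)) XOR NOT 0)
= 1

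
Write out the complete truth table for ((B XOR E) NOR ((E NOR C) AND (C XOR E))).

E | B | C | Output
------------------
0 | 0 | 0 | 1
0 | 0 | 1 | 1
0 | 1 | 0 | 0
0 | 1 | 1 | 0
1 | 0 | 0 | 0
1 | 0 | 1 | 0
1 | 1 | 0 | 1
1 | 1 | 1 | 1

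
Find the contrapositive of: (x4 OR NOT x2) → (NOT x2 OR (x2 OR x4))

Contrapositive: NOT (NOT x2 OR (x2 OR x4)) → NOT (x4 OR NOT x2)
Note: A statement and its contrapositive are logically equivalent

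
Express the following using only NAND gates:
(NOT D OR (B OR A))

(((D NAND D) NAND (D NAND D)) NAND (((B NAND B) NAND (A NAND A)) NAND ((B NAND B) NAND (A NAND A))))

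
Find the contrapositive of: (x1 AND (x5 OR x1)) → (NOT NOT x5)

Contrapositive: NOT x5 → NOT (x1 AND (x5 OR x1))
Note: A statement and its contrapositive are logically equivalent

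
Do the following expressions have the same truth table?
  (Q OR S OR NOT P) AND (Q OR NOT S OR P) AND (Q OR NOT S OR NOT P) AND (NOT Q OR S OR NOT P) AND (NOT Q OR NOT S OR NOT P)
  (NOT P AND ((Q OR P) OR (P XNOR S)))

Yes, they are equivalent — the two output columns agree on all 8 assignments:
Q | S | P | Expression 1 | Expression 2
---------------------------------------
0 | 0 | 0 | 1 | 1
0 | 0 | 1 | 0 | 0
0 | 1 | 0 | 0 | 0
0 | 1 | 1 | 0 | 0
1 | 0 | 0 | 1 | 1
1 | 0 | 1 | 0 | 0
1 | 1 | 0 | 1 | 1
1 | 1 | 1 | 0 | 0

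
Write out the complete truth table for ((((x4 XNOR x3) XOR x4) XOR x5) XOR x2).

x5 | x3 | x2 | x4 | Output
--------------------------
0 | 0 | 0 | 0 | 1
0 | 0 | 0 | 1 | 1
0 | 0 | 1 | 0 | 0
0 | 0 | 1 | 1 | 0
0 | 1 | 0 | 0 | 0
0 | 1 | 0 | 1 | 0
0 | 1 | 1 | 0 | 1
0 | 1 | 1 | 1 | 1
1 | 0 | 0 | 0 | 0
1 | 0 | 0 | 1 | 0
1 | 0 | 1 | 0 | 1
1 | 0 | 1 | 1 | 1
1 | 1 | 0 | 0 | 1
1 | 1 | 0 | 1 | 1
1 | 1 | 1 | 0 | 0
1 | 1 | 1 | 1 | 0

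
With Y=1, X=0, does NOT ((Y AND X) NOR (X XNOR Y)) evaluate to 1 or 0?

Substituting: NOT ((1 AND 0) NOR (0 XNOR 1))
= 0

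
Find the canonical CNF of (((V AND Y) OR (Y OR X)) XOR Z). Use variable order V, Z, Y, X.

(V OR Z OR Y OR X) AND (V OR NOT Z OR Y OR NOT X) AND (V OR NOT Z OR NOT Y OR X) AND (V OR NOT Z OR NOT Y OR NOT X) AND (NOT V OR Z OR Y OR X) AND (NOT V OR NOT Z OR Y OR NOT X) AND (NOT V OR NOT Z OR NOT Y OR X) AND (NOT V OR NOT Z OR NOT Y OR NOT X)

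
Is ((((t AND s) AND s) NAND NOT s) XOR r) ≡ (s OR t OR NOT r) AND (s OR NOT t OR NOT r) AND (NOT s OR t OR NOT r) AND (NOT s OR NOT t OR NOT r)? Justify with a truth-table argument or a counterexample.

Yes, they are equivalent — the two output columns agree on all 8 assignments:
s | t | r | Expression 1 | Expression 2
---------------------------------------
0 | 0 | 0 | 1 | 1
0 | 0 | 1 | 0 | 0
0 | 1 | 0 | 1 | 1
0 | 1 | 1 | 0 | 0
1 | 0 | 0 | 1 | 1
1 | 0 | 1 | 0 | 0
1 | 1 | 0 | 1 | 1
1 | 1 | 1 | 0 | 0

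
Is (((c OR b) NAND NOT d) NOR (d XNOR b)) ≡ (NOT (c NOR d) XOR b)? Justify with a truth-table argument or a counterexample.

No. Counterexample: with d=0, c=1, b=0, Expression 1 = 0 but Expression 2 = 1.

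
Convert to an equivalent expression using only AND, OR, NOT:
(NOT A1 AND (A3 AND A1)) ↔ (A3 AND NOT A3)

((NOT A1 AND (A3 AND A1)) AND (A3 AND NOT A3)) OR (NOT (NOT A1 AND (A3 AND A1)) AND NOT (A3 AND NOT A3))
(Biconditional = both true or both false)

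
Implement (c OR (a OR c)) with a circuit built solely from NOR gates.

((c NOR ((a NOR c) NOR (a NOR c))) NOR (c NOR ((a NOR c) NOR (a NOR c))))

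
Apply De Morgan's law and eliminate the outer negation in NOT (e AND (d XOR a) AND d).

NOT e OR NOT (d XOR a) OR NOT d
De Morgan's: NOT(AND of terms) = OR of negations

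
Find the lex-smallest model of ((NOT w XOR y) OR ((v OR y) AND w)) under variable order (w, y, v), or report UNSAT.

w=0, y=0, v=0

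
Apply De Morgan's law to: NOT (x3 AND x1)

NOT x3 OR NOT x1
De Morgan's: NOT(AND of terms) = OR of negations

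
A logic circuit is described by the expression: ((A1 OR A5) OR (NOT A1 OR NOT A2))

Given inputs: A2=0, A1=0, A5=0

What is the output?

Substituting: ((0 OR 0) OR (NOT 0 OR NOT 0))
= 1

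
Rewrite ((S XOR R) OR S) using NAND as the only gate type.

((((S NAND (S NAND R)) NAND (R NAND (S NAND R))) NAND ((S NAND (S NAND R)) NAND (R NAND (S NAND R)))) NAND (S NAND S))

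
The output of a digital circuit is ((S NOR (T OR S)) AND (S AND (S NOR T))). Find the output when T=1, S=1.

Substituting: ((1 NOR (1 OR 1)) AND (1 AND (1 NOR 1)))
= 0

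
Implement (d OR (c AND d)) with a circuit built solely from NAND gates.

((d NAND d) NAND (((c NAND d) NAND (c NAND d)) NAND ((c NAND d) NAND (c NAND d))))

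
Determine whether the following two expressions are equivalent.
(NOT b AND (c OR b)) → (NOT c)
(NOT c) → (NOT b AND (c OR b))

No, Converse is not equivalent to original (counterexample: b=0, c=0)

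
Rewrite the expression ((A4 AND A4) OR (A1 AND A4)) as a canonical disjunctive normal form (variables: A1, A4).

(NOT A1 AND A4) OR (A1 AND A4)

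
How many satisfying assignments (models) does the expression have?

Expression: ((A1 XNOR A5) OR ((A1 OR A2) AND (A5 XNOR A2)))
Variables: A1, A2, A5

Satisfying assignments: (0,0,0), (0,1,0), (0,1,1), (1,0,0), (1,0,1), (1,1,1)
Count: 6 out of 8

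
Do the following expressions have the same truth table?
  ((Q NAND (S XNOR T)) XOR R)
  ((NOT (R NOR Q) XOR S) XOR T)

No. Counterexample: with Q=0, R=0, S=0, T=0, Expression 1 = 1 but Expression 2 = 0.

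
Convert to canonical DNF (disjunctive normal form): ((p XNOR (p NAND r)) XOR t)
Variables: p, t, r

(NOT p AND t AND NOT r) OR (NOT p AND t AND r) OR (p AND NOT t AND NOT r) OR (p AND t AND r)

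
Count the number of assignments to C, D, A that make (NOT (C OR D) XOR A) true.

Satisfying assignments: (0,0,0), (0,1,1), (1,0,1), (1,1,1)
Count: 4 out of 8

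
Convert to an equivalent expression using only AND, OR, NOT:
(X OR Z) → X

NOT (X OR Z) OR X
(Implication elimination: A → B = NOT A OR B)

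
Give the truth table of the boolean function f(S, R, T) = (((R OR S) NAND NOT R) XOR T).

S | R | T | Output
------------------
0 | 0 | 0 | 1
0 | 0 | 1 | 0
0 | 1 | 0 | 1
0 | 1 | 1 | 0
1 | 0 | 0 | 0
1 | 0 | 1 | 1
1 | 1 | 0 | 1
1 | 1 | 1 | 0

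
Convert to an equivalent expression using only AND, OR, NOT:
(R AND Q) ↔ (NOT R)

((R AND Q) AND (NOT R)) OR (NOT (R AND Q) AND R)
(Biconditional = both true or both false)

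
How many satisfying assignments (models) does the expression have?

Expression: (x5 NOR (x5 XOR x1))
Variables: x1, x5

Satisfying assignments: (0,0)
Count: 1 out of 4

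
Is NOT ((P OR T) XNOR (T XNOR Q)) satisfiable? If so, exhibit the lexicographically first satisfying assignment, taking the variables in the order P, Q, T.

P=0, Q=0, T=0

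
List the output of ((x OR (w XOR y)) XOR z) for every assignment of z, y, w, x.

z | y | w | x | Output
----------------------
0 | 0 | 0 | 0 | 0
0 | 0 | 0 | 1 | 1
0 | 0 | 1 | 0 | 1
0 | 0 | 1 | 1 | 1
0 | 1 | 0 | 0 | 1
0 | 1 | 0 | 1 | 1
0 | 1 | 1 | 0 | 0
0 | 1 | 1 | 1 | 1
1 | 0 | 0 | 0 | 1
1 | 0 | 0 | 1 | 0
1 | 0 | 1 | 0 | 0
1 | 0 | 1 | 1 | 0
1 | 1 | 0 | 0 | 0
1 | 1 | 0 | 1 | 0
1 | 1 | 1 | 0 | 1
1 | 1 | 1 | 1 | 0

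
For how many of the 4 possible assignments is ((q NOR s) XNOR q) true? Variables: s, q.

Satisfying assignments: (1,0)
Count: 1 out of 4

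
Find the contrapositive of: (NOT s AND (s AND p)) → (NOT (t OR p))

Contrapositive: (t OR p) → NOT (NOT s AND (s AND p))
Note: A statement and its contrapositive are logically equivalent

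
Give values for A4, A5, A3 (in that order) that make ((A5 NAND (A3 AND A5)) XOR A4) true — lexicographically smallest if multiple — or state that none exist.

A4=0, A5=0, A3=0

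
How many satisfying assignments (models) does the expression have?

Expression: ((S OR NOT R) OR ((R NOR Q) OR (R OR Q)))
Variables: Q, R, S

Satisfying assignments: (0,0,0), (0,0,1), (0,1,0), (0,1,1), (1,0,0), (1,0,1), (1,1,0), (1,1,1)
Count: 8 out of 8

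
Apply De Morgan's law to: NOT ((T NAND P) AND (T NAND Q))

NOT (T NAND P) OR NOT (T NAND Q)
De Morgan's: NOT(AND of terms) = OR of negations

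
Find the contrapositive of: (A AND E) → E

Contrapositive: NOT E → NOT (A AND E)
Note: A statement and its contrapositive are logically equivalent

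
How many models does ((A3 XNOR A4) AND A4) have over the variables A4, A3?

Satisfying assignments: (1,1)
Count: 1 out of 4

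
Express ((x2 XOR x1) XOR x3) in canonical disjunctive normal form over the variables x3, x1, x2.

(NOT x3 AND NOT x1 AND x2) OR (NOT x3 AND x1 AND NOT x2) OR (x3 AND NOT x1 AND NOT x2) OR (x3 AND x1 AND x2)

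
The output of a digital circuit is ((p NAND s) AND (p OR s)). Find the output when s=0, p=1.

Substituting: ((1 NAND 0) AND (1 OR 0))
= 1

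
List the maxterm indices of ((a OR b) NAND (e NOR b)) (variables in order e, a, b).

ΠM(2) = (e OR NOT a OR b)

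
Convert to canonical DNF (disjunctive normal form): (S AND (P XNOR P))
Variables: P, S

(NOT P AND S) OR (P AND S)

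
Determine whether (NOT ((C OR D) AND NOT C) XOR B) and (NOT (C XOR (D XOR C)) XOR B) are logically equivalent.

No. Counterexample: with D=1, B=0, C=1, Expression 1 = 1 but Expression 2 = 0.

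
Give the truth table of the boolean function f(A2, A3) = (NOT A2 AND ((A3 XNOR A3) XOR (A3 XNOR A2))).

A2 | A3 | Output
----------------
0 | 0 | 0
0 | 1 | 1
1 | 0 | 0
1 | 1 | 0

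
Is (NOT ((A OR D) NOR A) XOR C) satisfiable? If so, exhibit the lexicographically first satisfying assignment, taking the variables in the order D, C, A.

D=0, C=0, A=1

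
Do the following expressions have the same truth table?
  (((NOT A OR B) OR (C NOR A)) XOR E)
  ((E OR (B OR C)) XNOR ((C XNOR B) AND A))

No. Counterexample: with B=0, C=1, E=0, A=0, Expression 1 = 1 but Expression 2 = 0.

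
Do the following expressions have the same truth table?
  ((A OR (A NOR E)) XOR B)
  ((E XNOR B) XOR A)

No. Counterexample: with B=0, E=0, A=1, Expression 1 = 1 but Expression 2 = 0.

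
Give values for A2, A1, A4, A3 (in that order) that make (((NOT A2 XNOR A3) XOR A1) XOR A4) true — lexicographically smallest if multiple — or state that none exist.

A2=0, A1=0, A4=0, A3=1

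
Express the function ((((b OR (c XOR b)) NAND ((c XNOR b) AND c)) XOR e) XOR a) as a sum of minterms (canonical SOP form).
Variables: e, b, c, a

Σm(0, 2, 4, 7, 9, 11, 13, 14) = (NOT e AND NOT b AND NOT c AND NOT a) OR (NOT e AND NOT b AND c AND NOT a) OR (NOT e AND b AND NOT c AND NOT a) OR (NOT e AND b AND c AND a) OR (e AND NOT b AND NOT c AND a) OR (e AND NOT b AND c AND a) OR (e AND b AND NOT c AND a) OR (e AND b AND c AND NOT a)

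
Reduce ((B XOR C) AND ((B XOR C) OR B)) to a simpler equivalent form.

By absorption (E AND (E OR v) = E):
= (B XOR C)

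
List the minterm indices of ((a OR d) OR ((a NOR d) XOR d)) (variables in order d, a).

Σm(0, 1, 2, 3) = (NOT d AND NOT a) OR (NOT d AND a) OR (d AND NOT a) OR (d AND a)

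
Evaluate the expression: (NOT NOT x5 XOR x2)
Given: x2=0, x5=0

Substituting: (NOT NOT 0 XOR 0)
= 0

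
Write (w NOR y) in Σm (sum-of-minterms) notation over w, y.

Σm(0) = (NOT w AND NOT y)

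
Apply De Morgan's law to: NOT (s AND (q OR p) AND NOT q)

NOT s OR NOT (q OR p) OR q
De Morgan's: NOT(AND of terms) = OR of negations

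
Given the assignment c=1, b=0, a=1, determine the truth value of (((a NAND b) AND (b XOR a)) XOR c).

Substituting: (((1 NAND 0) AND (0 XOR 1)) XOR 1)
= 0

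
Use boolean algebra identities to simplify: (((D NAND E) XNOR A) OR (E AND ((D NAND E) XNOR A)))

By absorption (E OR (E AND v) = E):
= ((D NAND E) XNOR A)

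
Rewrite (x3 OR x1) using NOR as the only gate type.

((x3 NOR x1) NOR (x3 NOR x1))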